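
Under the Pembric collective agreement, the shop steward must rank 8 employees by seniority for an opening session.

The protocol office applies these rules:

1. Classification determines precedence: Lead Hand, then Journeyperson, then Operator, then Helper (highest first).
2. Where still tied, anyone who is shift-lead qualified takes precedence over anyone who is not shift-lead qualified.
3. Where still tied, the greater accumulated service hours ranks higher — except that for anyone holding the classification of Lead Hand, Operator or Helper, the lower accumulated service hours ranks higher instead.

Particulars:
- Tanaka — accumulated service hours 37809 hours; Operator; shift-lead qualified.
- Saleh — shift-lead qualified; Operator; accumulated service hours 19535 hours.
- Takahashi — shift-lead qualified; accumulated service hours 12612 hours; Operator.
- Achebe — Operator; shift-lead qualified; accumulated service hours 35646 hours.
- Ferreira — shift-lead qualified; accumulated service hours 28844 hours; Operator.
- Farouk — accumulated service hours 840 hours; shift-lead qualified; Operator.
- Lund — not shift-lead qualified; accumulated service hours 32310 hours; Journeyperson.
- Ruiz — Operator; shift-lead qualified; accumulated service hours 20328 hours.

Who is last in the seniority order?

By classification: Lund (Journeyperson); then Farouk, Takahashi, Saleh, Ruiz, Ferreira, Achebe and Tanaka (Operator).
Farouk, Takahashi, Saleh, Ruiz, Ferreira, Achebe and Tanaka are each shift-lead qualified, so the next rule applies.
Among Farouk, Takahashi, Saleh, Ruiz, Ferreira, Achebe and Tanaka, by accumulated service hours (lower first) (reversed rule for this group): Farouk (840 hours) before Takahashi (12612 hours) before Saleh (19535 hours) before Ruiz (20328 hours) before Ferreira (28844 hours) before Achebe (35646 hours) before Tanaka (37809 hours).
Order: Lund, Farouk, Takahashi, Saleh, Ruiz, Ferreira, Achebe, Tanaka.

Tanaka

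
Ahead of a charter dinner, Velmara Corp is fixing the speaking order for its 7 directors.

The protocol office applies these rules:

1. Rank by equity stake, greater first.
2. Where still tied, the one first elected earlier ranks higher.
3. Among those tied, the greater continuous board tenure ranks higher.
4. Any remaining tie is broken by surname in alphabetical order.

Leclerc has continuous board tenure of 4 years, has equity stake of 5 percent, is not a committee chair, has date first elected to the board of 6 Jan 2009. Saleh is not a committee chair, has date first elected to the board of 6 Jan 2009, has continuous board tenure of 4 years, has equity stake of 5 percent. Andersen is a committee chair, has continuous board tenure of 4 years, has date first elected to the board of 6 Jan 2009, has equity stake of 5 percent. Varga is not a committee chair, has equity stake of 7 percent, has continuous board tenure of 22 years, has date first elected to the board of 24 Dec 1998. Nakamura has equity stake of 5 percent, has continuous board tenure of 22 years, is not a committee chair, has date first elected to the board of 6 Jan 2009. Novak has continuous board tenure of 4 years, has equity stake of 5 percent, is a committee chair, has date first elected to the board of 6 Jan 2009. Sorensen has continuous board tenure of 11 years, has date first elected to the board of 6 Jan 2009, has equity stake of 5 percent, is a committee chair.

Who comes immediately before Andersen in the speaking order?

By equity stake (higher first): Varga (7 percent); then Nakamura, Sorensen, Andersen, Leclerc, Novak and Saleh (each 5 percent).
Nakamura, Sorensen, Andersen, Leclerc, Novak and Saleh all have date first elected to the board 6 Jan 2009, so the next rule applies.
Among Nakamura, Sorensen, Andersen, Leclerc, Novak and Saleh, by continuous board tenure (higher first): Nakamura (22 years) before Sorensen (11 years) before Andersen, Leclerc, Novak and Saleh (4 years).
Among Andersen, Leclerc, Novak and Saleh, alphabetically by surname: Andersen before Leclerc before Novak before Saleh.
Order: Varga, Nakamura, Sorensen, Andersen, Leclerc, Novak, Saleh.

Sorensen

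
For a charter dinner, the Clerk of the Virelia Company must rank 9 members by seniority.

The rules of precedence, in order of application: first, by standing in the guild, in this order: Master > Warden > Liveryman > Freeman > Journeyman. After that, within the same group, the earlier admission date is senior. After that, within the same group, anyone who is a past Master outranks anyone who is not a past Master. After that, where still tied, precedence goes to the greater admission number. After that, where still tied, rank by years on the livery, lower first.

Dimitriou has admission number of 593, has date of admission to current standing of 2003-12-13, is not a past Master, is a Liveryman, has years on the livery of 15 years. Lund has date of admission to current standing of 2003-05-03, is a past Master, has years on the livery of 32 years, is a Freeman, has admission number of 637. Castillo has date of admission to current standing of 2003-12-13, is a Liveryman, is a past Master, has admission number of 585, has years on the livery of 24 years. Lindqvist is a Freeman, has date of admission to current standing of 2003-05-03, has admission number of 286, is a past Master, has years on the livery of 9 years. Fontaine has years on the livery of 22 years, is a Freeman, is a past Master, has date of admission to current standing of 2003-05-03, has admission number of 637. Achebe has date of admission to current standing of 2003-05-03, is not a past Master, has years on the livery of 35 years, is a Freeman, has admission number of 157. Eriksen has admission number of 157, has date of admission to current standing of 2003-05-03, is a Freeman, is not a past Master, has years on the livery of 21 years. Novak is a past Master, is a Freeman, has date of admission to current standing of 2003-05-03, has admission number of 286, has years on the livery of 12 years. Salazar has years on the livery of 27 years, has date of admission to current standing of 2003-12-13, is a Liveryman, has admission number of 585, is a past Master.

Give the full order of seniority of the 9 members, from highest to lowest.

Castillo, Salazar, Dimitriou, Fontaine, Lund, Lindqvist, Novak, Eriksen, Achebe

By standing in the guild: Castillo, Salazar and Dimitriou (Liveryman); then Fontaine, Lund, Lindqvist, Novak, Eriksen and Achebe (Freeman).
Castillo, Salazar and Dimitriou all have date of admission to current standing 2003-12-13, so the next rule applies.
Among Castillo, Salazar and Dimitriou, a past Master before not a past Master: Castillo and Salazar (a past Master) before Dimitriou (not a past Master).
Castillo and Salazar both have admission number 585, so the next rule applies.
Among Castillo and Salazar, by years on the livery (lower first): Castillo (24 years) before Salazar (27 years).
Fontaine, Lund, Lindqvist, Novak, Eriksen and Achebe all have date of admission to current standing 2003-05-03, so the next rule applies.
Among Fontaine, Lund, Lindqvist, Novak, Eriksen and Achebe, a past Master before not a past Master: Fontaine, Lund, Lindqvist and Novak (a past Master) before Eriksen and Achebe (not a past Master).
Among Fontaine, Lund, Lindqvist and Novak, by admission number (higher first): Fontaine and Lund (637) before Lindqvist and Novak (286).
Among Fontaine and Lund, by years on the livery (lower first): Fontaine (22 years) before Lund (32 years).
Among Lindqvist and Novak, by years on the livery (lower first): Lindqvist (9 years) before Novak (12 years).
Eriksen and Achebe both have admission number 157, so the next rule applies.
Among Eriksen and Achebe, by years on the livery (lower first): Eriksen (21 years) before Achebe (35 years).
Full order: Castillo, Salazar, Dimitriou, Fontaine, Lund, Lindqvist, Novak, Eriksen, Achebe.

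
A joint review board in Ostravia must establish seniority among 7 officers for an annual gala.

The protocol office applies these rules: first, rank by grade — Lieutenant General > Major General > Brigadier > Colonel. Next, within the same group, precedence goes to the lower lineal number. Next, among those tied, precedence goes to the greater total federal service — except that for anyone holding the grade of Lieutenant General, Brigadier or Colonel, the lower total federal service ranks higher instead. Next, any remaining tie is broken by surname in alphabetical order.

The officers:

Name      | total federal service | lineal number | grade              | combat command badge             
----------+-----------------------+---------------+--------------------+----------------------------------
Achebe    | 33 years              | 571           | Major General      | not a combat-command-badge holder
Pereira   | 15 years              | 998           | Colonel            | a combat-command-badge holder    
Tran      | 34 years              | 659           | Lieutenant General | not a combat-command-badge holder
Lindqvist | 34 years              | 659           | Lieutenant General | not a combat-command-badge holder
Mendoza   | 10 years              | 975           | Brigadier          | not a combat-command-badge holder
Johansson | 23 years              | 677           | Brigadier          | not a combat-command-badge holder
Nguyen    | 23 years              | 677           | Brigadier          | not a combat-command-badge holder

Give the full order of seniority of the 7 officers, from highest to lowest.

Lindqvist, Tran, Achebe, Johansson, Nguyen, Mendoza, Pereira

By grade: Lindqvist and Tran (Lieutenant General); then Achebe (Major General); then Johansson, Nguyen and Mendoza (Brigadier); then Pereira (Colonel).
Lindqvist and Tran both have lineal number 659, so the next rule applies.
Lindqvist and Tran both have total federal service 34 years, so the next rule applies.
Among Lindqvist and Tran, alphabetically by surname: Lindqvist before Tran.
Among Johansson, Nguyen and Mendoza, by lineal number (lower first): Johansson and Nguyen (677) before Mendoza (975).
Johansson and Nguyen both have total federal service 23 years, so the next rule applies.
Among Johansson and Nguyen, alphabetically by surname: Johansson before Nguyen.
Full order: Lindqvist, Tran, Achebe, Johansson, Nguyen, Mendoza, Pereira.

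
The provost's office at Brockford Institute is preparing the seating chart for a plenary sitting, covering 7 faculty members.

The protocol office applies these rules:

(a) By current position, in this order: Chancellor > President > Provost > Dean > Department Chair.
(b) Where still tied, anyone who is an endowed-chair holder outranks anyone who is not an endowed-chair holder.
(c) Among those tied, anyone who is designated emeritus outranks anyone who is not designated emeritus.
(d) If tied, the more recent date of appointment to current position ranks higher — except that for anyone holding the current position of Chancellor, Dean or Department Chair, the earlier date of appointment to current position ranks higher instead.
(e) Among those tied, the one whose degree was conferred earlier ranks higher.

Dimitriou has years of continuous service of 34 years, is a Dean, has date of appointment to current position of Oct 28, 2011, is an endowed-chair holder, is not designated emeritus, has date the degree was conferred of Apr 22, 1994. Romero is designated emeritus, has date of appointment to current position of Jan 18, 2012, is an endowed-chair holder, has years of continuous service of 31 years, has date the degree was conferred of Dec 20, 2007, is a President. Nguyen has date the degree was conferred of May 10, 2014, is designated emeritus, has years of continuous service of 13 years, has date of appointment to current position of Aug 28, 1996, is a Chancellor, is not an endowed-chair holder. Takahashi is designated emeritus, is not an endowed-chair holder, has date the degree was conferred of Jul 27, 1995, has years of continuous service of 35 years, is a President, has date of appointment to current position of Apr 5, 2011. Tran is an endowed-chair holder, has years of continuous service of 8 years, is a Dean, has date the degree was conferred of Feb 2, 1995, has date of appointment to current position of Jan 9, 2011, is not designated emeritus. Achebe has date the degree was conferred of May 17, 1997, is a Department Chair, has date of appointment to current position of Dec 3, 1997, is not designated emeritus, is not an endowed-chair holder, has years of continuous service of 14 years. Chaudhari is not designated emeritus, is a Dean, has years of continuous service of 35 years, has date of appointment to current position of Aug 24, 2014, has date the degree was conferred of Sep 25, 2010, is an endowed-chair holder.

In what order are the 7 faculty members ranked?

Nguyen, Romero, Takahashi, Tran, Dimitriou, Chaudhari, Achebe

By current position: Nguyen (Chancellor); then Romero and Takahashi (President); then Tran, Dimitriou and Chaudhari (Dean); then Achebe (Department Chair).
Among Romero and Takahashi, an endowed-chair holder before not an endowed-chair holder: Romero (an endowed-chair holder) before Takahashi (not an endowed-chair holder).
Tran, Dimitriou and Chaudhari are each an endowed-chair holder, so the next rule applies.
Tran, Dimitriou and Chaudhari are each not designated emeritus, so the next rule applies.
Among Tran, Dimitriou and Chaudhari, by date of appointment to current position (earlier first) (reversed rule for this group): Tran (Jan 9, 2011) before Dimitriou (Oct 28, 2011) before Chaudhari (Aug 24, 2014).
Full order: Nguyen, Romero, Takahashi, Tran, Dimitriou, Chaudhari, Achebe.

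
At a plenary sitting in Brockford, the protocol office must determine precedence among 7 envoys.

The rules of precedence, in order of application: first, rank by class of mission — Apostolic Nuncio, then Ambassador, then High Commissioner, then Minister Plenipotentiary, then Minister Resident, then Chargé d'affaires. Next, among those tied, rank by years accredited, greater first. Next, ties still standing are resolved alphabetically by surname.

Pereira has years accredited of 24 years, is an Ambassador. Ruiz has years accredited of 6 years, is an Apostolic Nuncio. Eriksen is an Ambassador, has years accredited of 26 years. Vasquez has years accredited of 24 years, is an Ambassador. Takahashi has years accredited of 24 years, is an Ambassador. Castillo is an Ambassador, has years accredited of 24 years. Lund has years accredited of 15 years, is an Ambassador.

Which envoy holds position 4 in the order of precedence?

By class of mission: Ruiz (Apostolic Nuncio); then Eriksen, Castillo, Pereira, Takahashi, Vasquez and Lund (Ambassador).
Among Eriksen, Castillo, Pereira, Takahashi, Vasquez and Lund, by years accredited (higher first): Eriksen (26 years) before Castillo, Pereira, Takahashi and Vasquez (24 years) before Lund (15 years).
Among Castillo, Pereira, Takahashi and Vasquez, alphabetically by surname: Castillo before Pereira before Takahashi before Vasquez.
Order: Ruiz, Eriksen, Castillo, Pereira, Takahashi, Vasquez, Lund.

Pereira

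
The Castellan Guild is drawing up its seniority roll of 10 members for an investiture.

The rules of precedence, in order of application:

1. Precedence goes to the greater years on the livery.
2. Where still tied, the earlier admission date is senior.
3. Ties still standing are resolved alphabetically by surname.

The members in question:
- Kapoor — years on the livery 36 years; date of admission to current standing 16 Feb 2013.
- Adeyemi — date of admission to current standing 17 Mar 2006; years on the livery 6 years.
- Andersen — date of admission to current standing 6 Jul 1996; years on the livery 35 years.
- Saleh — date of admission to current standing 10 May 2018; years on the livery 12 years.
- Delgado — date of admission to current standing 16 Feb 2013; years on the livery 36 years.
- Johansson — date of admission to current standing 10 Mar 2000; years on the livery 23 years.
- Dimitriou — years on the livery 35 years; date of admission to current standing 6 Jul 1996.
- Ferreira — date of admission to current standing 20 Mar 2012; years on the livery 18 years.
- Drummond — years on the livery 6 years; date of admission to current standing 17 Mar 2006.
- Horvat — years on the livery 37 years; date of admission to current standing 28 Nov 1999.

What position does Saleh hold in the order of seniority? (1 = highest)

By years on the livery (higher first): Horvat (37 years); then Delgado and Kapoor (both 36 years); then Andersen and Dimitriou (both 35 years); then Johansson (23 years); then Ferreira (18 years); then Saleh (12 years); then Adeyemi and Drummond (both 6 years).
Delgado and Kapoor both have date of admission to current standing 16 Feb 2013, so the next rule applies.
Among Delgado and Kapoor, alphabetically by surname: Delgado before Kapoor.
Andersen and Dimitriou both have date of admission to current standing 6 Jul 1996, so the next rule applies.
Among Andersen and Dimitriou, alphabetically by surname: Andersen before Dimitriou.
Adeyemi and Drummond both have date of admission to current standing 17 Mar 2006, so the next rule applies.
Among Adeyemi and Drummond, alphabetically by surname: Adeyemi before Drummond.
Order: Horvat, Delgado, Kapoor, Andersen, Dimitriou, Johansson, Ferreira, Saleh, Adeyemi, Drummond. So position 8.

8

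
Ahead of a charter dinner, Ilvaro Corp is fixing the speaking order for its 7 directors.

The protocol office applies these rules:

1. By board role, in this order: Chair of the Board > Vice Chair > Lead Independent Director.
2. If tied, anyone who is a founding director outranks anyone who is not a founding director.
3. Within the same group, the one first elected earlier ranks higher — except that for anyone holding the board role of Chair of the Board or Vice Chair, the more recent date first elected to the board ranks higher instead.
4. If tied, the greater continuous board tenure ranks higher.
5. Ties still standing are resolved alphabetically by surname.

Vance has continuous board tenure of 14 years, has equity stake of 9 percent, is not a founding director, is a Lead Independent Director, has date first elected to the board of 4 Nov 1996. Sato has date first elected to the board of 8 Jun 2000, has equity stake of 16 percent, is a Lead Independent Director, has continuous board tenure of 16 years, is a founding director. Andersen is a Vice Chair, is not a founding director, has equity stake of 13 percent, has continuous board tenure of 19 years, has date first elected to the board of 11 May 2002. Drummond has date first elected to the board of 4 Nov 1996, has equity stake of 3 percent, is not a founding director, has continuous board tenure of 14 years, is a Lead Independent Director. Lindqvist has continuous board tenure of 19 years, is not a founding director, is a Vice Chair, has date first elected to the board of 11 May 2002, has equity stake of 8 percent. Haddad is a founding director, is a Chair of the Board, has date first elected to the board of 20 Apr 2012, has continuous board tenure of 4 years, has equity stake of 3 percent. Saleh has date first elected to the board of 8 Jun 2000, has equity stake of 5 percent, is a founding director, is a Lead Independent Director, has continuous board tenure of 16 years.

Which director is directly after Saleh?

Sato

By board role: Haddad (Chair of the Board); then Andersen and Lindqvist (Vice Chair); then Saleh, Sato, Drummond and Vance (Lead Independent Director).
Andersen and Lindqvist are each not a founding director, so the next rule applies.
Andersen and Lindqvist both have date first elected to the board 11 May 2002, so the next rule applies.
Andersen and Lindqvist both have continuous board tenure 19 years, so the next rule applies.
Among Andersen and Lindqvist, alphabetically by surname: Andersen before Lindqvist.
Among Saleh, Sato, Drummond and Vance, a founding director before not a founding director: Saleh and Sato (a founding director) before Drummond and Vance (not a founding director).
Saleh and Sato both have date first elected to the board 8 Jun 2000, so the next rule applies.
Saleh and Sato both have continuous board tenure 16 years, so the next rule applies.
Among Saleh and Sato, alphabetically by surname: Saleh before Sato.
Drummond and Vance both have date first elected to the board 4 Nov 1996, so the next rule applies.
Drummond and Vance both have continuous board tenure 14 years, so the next rule applies.
Among Drummond and Vance, alphabetically by surname: Drummond before Vance.
Order: Haddad, Andersen, Lindqvist, Saleh, Sato, Drummond, Vance.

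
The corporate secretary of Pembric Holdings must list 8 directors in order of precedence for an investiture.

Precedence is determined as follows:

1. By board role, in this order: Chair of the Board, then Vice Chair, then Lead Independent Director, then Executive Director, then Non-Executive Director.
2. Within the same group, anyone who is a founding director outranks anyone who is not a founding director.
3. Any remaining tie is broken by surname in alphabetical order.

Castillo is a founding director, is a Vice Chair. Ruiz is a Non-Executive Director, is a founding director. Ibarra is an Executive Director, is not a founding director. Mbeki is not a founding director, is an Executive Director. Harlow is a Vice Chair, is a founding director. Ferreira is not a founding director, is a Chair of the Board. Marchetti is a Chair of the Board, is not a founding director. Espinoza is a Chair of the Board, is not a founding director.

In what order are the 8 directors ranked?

By board role: Espinoza, Ferreira and Marchetti (Chair of the Board); then Castillo and Harlow (Vice Chair); then Ibarra and Mbeki (Executive Director); then Ruiz (Non-Executive Director).
Espinoza, Ferreira and Marchetti are each not a founding director, so the next rule applies.
Among Espinoza, Ferreira and Marchetti, alphabetically by surname: Espinoza before Ferreira before Marchetti.
Castillo and Harlow are each a founding director, so the next rule applies.
Among Castillo and Harlow, alphabetically by surname: Castillo before Harlow.
Ibarra and Mbeki are each not a founding director, so the next rule applies.
Among Ibarra and Mbeki, alphabetically by surname: Ibarra before Mbeki.
Full order: Espinoza, Ferreira, Marchetti, Castillo, Harlow, Ibarra, Mbeki, Ruiz.

Espinoza, Ferreira, Marchetti, Castillo, Harlow, Ibarra, Mbeki, Ruiz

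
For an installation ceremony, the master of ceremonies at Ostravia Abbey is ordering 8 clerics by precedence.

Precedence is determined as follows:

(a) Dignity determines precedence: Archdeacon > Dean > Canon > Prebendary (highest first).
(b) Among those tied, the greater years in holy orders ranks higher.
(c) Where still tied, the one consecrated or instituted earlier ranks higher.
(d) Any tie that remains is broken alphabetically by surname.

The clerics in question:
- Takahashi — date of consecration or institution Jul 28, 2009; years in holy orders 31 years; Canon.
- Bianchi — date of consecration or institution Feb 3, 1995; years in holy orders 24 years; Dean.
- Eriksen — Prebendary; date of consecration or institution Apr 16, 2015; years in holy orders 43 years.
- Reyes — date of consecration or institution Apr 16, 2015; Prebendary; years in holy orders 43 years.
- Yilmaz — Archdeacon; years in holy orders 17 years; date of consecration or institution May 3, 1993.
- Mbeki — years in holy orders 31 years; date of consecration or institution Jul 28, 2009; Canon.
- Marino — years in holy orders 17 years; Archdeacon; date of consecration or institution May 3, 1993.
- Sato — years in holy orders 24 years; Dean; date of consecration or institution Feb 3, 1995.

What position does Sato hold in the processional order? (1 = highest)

4

By dignity: Marino and Yilmaz (Archdeacon); then Bianchi and Sato (Dean); then Mbeki and Takahashi (Canon); then Eriksen and Reyes (Prebendary).
Marino and Yilmaz both have years in holy orders 17 years, so the next rule applies.
Marino and Yilmaz both have date of consecration or institution May 3, 1993, so the next rule applies.
Among Marino and Yilmaz, alphabetically by surname: Marino before Yilmaz.
Bianchi and Sato both have years in holy orders 24 years, so the next rule applies.
Bianchi and Sato both have date of consecration or institution Feb 3, 1995, so the next rule applies.
Among Bianchi and Sato, alphabetically by surname: Bianchi before Sato.
Mbeki and Takahashi both have years in holy orders 31 years, so the next rule applies.
Mbeki and Takahashi both have date of consecration or institution Jul 28, 2009, so the next rule applies.
Among Mbeki and Takahashi, alphabetically by surname: Mbeki before Takahashi.
Eriksen and Reyes both have years in holy orders 43 years, so the next rule applies.
Eriksen and Reyes both have date of consecration or institution Apr 16, 2015, so the next rule applies.
Among Eriksen and Reyes, alphabetically by surname: Eriksen before Reyes.
Order: Marino, Yilmaz, Bianchi, Sato, Mbeki, Takahashi, Eriksen, Reyes. So position 4.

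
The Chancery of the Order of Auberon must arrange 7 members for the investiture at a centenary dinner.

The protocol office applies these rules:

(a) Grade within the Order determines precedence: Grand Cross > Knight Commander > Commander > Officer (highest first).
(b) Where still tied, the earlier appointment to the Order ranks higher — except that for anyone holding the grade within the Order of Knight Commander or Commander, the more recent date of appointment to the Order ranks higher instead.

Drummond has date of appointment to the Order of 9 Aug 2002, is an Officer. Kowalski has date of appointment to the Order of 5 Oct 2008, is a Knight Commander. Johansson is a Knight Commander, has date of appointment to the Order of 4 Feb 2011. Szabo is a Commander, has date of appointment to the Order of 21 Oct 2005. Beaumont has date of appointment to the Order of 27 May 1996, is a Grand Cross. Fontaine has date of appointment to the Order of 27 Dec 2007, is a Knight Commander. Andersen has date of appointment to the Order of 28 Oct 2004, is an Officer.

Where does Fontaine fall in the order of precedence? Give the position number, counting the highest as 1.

4

By grade within the Order: Beaumont (Grand Cross); then Johansson, Kowalski and Fontaine (Knight Commander); then Szabo (Commander); then Drummond and Andersen (Officer).
Among Johansson, Kowalski and Fontaine, by date of appointment to the Order (later first) (reversed rule for this group): Johansson (4 Feb 2011) before Kowalski (5 Oct 2008) before Fontaine (27 Dec 2007).
Among Drummond and Andersen, by date of appointment to the Order (earlier first): Drummond (9 Aug 2002) before Andersen (28 Oct 2004).
Order: Beaumont, Johansson, Kowalski, Fontaine, Szabo, Drummond, Andersen. So position 4.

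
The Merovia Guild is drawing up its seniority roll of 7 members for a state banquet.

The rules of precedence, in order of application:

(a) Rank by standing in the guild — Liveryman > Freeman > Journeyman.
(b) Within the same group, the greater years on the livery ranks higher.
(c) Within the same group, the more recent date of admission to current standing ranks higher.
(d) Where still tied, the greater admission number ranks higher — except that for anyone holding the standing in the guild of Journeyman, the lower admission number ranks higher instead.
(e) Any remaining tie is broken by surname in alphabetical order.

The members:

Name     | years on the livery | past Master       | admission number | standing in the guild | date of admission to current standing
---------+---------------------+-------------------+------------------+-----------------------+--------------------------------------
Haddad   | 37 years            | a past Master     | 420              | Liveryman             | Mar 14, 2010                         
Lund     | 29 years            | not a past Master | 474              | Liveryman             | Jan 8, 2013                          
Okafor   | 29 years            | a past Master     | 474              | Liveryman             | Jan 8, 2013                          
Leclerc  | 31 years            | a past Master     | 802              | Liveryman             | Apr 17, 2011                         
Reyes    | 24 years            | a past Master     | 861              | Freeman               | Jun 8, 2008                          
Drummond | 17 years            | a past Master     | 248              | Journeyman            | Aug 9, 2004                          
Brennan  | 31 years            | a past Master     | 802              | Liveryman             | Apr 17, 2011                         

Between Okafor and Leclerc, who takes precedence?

Leclerc

By standing in the guild: Haddad, Brennan, Leclerc, Lund and Okafor (Liveryman); then Reyes (Freeman); then Drummond (Journeyman).
Among Haddad, Brennan, Leclerc, Lund and Okafor, by years on the livery (higher first): Haddad (37 years) before Brennan and Leclerc (31 years) before Lund and Okafor (29 years).
Brennan and Leclerc both have date of admission to current standing Apr 17, 2011, so the next rule applies.
Brennan and Leclerc both have admission number 802, so the next rule applies.
Among Brennan and Leclerc, alphabetically by surname: Brennan before Leclerc.
Lund and Okafor both have date of admission to current standing Jan 8, 2013, so the next rule applies.
Lund and Okafor both have admission number 474, so the next rule applies.
Among Lund and Okafor, alphabetically by surname: Lund before Okafor.
So Leclerc takes precedence.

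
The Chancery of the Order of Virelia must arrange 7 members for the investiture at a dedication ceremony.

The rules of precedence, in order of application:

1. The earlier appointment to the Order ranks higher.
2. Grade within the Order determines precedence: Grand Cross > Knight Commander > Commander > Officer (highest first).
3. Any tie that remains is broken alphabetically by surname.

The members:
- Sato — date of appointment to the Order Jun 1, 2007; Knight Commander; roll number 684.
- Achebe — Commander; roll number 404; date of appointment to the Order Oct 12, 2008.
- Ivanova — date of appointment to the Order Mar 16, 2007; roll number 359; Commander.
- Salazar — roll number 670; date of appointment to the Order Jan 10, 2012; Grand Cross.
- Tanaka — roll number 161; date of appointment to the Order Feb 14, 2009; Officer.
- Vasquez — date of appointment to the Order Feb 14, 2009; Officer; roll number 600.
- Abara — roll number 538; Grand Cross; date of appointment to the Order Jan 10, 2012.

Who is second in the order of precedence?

Sato

By date of appointment to the Order (earlier first): Ivanova (Mar 16, 2007); then Sato (Jun 1, 2007); then Achebe (Oct 12, 2008); then Tanaka and Vasquez (both Feb 14, 2009); then Abara and Salazar (both Jan 10, 2012).
Tanaka and Vasquez are each Officer, so the next rule applies.
Among Tanaka and Vasquez, alphabetically by surname: Tanaka before Vasquez.
Abara and Salazar are each Grand Cross, so the next rule applies.
Among Abara and Salazar, alphabetically by surname: Abara before Salazar.
Order: Ivanova, Sato, Achebe, Tanaka, Vasquez, Abara, Salazar.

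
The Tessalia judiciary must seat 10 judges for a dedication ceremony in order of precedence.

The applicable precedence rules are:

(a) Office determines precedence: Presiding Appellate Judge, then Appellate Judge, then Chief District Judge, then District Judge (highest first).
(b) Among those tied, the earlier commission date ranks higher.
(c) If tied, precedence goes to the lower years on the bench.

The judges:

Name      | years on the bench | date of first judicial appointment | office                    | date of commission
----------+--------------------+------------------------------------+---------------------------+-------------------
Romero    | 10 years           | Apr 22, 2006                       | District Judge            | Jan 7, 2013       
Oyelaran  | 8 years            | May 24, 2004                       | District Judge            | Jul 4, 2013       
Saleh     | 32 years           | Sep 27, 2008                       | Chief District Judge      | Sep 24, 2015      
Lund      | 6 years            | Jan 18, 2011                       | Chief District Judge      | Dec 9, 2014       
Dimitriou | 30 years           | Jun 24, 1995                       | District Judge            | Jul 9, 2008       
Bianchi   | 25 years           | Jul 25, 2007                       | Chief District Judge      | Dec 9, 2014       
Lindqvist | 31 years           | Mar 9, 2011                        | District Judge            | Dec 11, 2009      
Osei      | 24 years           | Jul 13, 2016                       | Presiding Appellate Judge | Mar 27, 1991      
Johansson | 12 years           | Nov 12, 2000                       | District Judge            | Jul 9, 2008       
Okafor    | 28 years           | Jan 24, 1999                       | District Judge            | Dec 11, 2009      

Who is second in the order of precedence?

Lund

By office: Osei (Presiding Appellate Judge); then Lund, Bianchi and Saleh (Chief District Judge); then Johansson, Dimitriou, Okafor, Lindqvist, Romero and Oyelaran (District Judge).
Among Lund, Bianchi and Saleh, by date of commission (earlier first): Lund and Bianchi (Dec 9, 2014) before Saleh (Sep 24, 2015).
Among Lund and Bianchi, by years on the bench (lower first): Lund (6 years) before Bianchi (25 years).
Among Johansson, Dimitriou, Okafor, Lindqvist, Romero and Oyelaran, by date of commission (earlier first): Johansson and Dimitriou (Jul 9, 2008) before Okafor and Lindqvist (Dec 11, 2009) before Romero (Jan 7, 2013) before Oyelaran (Jul 4, 2013).
Among Johansson and Dimitriou, by years on the bench (lower first): Johansson (12 years) before Dimitriou (30 years).
Among Okafor and Lindqvist, by years on the bench (lower first): Okafor (28 years) before Lindqvist (31 years).
Order: Osei, Lund, Bianchi, Saleh, Johansson, Dimitriou, Okafor, Lindqvist, Romero, Oyelaran.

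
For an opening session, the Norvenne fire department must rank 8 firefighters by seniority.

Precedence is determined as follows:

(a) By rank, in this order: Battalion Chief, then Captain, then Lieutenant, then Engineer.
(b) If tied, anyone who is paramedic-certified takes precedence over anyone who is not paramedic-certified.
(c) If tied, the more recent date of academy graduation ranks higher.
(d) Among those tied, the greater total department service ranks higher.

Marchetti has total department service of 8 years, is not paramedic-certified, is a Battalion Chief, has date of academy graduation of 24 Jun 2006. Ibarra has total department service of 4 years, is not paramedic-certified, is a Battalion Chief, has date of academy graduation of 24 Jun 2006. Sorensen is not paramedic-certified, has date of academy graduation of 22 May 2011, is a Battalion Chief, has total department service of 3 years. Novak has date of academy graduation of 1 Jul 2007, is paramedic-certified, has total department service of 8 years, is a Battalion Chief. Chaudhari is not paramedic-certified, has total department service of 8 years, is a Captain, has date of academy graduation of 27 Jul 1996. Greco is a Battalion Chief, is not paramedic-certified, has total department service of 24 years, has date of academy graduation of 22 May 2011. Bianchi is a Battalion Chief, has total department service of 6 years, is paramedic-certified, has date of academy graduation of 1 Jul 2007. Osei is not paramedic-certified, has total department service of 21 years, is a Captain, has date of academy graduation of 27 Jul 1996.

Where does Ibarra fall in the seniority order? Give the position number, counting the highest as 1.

6

By rank: Novak, Bianchi, Greco, Sorensen, Marchetti and Ibarra (Battalion Chief); then Osei and Chaudhari (Captain).
Among Novak, Bianchi, Greco, Sorensen, Marchetti and Ibarra, paramedic-certified before not paramedic-certified: Novak and Bianchi (paramedic-certified) before Greco, Sorensen, Marchetti and Ibarra (not paramedic-certified).
Novak and Bianchi both have date of academy graduation 1 Jul 2007, so the next rule applies.
Among Novak and Bianchi, by total department service (higher first): Novak (8 years) before Bianchi (6 years).
Among Greco, Sorensen, Marchetti and Ibarra, by date of academy graduation (later first): Greco and Sorensen (22 May 2011) before Marchetti and Ibarra (24 Jun 2006).
Among Greco and Sorensen, by total department service (higher first): Greco (24 years) before Sorensen (3 years).
Among Marchetti and Ibarra, by total department service (higher first): Marchetti (8 years) before Ibarra (4 years).
Osei and Chaudhari are each not paramedic-certified, so the next rule applies.
Osei and Chaudhari both have date of academy graduation 27 Jul 1996, so the next rule applies.
Among Osei and Chaudhari, by total department service (higher first): Osei (21 years) before Chaudhari (8 years).
Order: Novak, Bianchi, Greco, Sorensen, Marchetti, Ibarra, Osei, Chaudhari. So position 6.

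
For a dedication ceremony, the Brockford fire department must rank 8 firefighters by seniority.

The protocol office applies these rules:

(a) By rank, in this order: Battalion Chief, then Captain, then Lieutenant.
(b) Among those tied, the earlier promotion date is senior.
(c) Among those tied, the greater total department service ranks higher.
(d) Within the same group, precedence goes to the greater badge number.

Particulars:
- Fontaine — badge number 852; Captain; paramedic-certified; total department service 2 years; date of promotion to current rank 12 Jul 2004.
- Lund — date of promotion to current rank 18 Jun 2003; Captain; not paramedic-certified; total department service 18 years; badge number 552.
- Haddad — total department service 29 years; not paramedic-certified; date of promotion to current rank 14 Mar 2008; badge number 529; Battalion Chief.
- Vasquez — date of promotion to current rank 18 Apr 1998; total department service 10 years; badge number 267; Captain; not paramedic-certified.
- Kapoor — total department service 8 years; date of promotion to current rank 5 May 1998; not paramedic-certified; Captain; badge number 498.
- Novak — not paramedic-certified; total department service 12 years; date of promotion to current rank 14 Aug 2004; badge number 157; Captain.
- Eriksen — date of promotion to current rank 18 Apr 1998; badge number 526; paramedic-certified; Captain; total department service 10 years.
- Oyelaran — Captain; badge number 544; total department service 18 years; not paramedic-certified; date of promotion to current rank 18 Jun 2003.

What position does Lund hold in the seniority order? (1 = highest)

By rank: Haddad (Battalion Chief); then Eriksen, Vasquez, Kapoor, Lund, Oyelaran, Fontaine and Novak (Captain).
Among Eriksen, Vasquez, Kapoor, Lund, Oyelaran, Fontaine and Novak, by date of promotion to current rank (earlier first): Eriksen and Vasquez (18 Apr 1998) before Kapoor (5 May 1998) before Lund and Oyelaran (18 Jun 2003) before Fontaine (12 Jul 2004) before Novak (14 Aug 2004).
Eriksen and Vasquez both have total department service 10 years, so the next rule applies.
Among Eriksen and Vasquez, by badge number (higher first): Eriksen (526) before Vasquez (267).
Lund and Oyelaran both have total department service 18 years, so the next rule applies.
Among Lund and Oyelaran, by badge number (higher first): Lund (552) before Oyelaran (544).
Order: Haddad, Eriksen, Vasquez, Kapoor, Lund, Oyelaran, Fontaine, Novak. So position 5.

5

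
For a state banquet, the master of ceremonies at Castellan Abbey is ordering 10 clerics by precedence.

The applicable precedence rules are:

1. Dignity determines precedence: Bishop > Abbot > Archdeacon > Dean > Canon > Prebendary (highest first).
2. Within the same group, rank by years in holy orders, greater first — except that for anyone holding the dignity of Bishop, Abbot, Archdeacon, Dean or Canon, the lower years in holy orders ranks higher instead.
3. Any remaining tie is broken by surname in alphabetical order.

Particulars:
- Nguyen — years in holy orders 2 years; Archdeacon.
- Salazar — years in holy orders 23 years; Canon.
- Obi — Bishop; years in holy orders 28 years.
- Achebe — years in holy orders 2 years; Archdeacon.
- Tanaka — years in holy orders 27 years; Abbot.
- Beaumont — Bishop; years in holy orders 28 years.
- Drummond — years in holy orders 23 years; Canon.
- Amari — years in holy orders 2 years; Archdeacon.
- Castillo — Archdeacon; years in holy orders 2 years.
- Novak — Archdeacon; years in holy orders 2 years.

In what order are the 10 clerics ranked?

By dignity: Beaumont and Obi (Bishop); then Tanaka (Abbot); then Achebe, Amari, Castillo, Nguyen and Novak (Archdeacon); then Drummond and Salazar (Canon).
Beaumont and Obi both have years in holy orders 28 years, so the next rule applies.
Among Beaumont and Obi, alphabetically by surname: Beaumont before Obi.
Achebe, Amari, Castillo, Nguyen and Novak all have years in holy orders 2 years, so the next rule applies.
Among Achebe, Amari, Castillo, Nguyen and Novak, alphabetically by surname: Achebe before Amari before Castillo before Nguyen before Novak.
Drummond and Salazar both have years in holy orders 23 years, so the next rule applies.
Among Drummond and Salazar, alphabetically by surname: Drummond before Salazar.
Full order: Beaumont, Obi, Tanaka, Achebe, Amari, Castillo, Nguyen, Novak, Drummond, Salazar.

Beaumont, Obi, Tanaka, Achebe, Amari, Castillo, Nguyen, Novak, Drummond, Salazar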